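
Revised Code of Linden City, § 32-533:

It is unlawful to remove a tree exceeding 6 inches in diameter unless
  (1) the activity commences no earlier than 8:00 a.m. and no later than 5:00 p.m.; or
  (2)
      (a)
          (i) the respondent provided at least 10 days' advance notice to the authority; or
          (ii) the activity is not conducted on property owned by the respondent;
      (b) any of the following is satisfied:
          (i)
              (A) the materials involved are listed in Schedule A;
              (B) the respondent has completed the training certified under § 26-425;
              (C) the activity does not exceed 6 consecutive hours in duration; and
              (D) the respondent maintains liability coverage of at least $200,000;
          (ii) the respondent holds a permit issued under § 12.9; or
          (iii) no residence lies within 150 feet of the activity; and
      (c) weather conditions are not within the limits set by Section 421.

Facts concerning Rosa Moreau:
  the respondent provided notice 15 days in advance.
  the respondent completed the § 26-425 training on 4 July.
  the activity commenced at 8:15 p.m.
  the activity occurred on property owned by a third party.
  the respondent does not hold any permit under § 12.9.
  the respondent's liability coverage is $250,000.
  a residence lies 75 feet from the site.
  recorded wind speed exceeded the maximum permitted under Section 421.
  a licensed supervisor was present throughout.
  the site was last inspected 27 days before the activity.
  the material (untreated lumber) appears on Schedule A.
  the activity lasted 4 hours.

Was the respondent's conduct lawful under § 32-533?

(1) start within hours — not satisfied.
(i) ≥10 days' notice — holds.
(ii) not (own property) — met.
(a) = T OR T = true.
(A) Schedule A material — satisfied.
(B) training certified — met.
(C) ≤ 6 hrs duration — satisfied.
(D) coverage ≥ $200,000 — satisfied.
So (i) is satisfied (T AND T AND T AND T).
(ii) holds permit — fails.
(iii) no residence in 150 ft — not met.
So (b) is satisfied (T OR F OR F).
(c) not (weather ok) — holds.
So (2) is satisfied (T AND T AND T).
Overall: F OR T → true.

Yes — lawful.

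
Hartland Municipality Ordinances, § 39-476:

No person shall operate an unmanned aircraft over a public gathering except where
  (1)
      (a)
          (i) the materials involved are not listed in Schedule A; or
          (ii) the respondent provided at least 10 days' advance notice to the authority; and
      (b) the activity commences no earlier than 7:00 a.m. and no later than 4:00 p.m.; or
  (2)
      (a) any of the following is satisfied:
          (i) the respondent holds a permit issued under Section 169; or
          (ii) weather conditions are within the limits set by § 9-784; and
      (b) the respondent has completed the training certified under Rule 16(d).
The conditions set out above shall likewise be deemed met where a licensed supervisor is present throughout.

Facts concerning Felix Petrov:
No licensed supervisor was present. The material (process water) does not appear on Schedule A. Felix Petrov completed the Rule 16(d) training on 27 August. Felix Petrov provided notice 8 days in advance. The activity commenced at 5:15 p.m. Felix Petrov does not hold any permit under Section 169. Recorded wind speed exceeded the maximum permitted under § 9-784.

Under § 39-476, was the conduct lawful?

No — unlawful.

(i) not (Schedule A material) — holds.
(ii) ≥10 days' notice — fails.
So (a) is satisfied (T OR F).
(b) start within hours — fails.
(1): T AND F → false.
(i) holds permit — not satisfied.
(ii) weather ok — not met.
So (a) is not satisfied (F OR F).
(b) training certified — satisfied.
So (2) is not satisfied (F AND T).
Overall: F OR F → false.
Exception (supervisor present) — not satisfied.
Result: main false OR exception false → false.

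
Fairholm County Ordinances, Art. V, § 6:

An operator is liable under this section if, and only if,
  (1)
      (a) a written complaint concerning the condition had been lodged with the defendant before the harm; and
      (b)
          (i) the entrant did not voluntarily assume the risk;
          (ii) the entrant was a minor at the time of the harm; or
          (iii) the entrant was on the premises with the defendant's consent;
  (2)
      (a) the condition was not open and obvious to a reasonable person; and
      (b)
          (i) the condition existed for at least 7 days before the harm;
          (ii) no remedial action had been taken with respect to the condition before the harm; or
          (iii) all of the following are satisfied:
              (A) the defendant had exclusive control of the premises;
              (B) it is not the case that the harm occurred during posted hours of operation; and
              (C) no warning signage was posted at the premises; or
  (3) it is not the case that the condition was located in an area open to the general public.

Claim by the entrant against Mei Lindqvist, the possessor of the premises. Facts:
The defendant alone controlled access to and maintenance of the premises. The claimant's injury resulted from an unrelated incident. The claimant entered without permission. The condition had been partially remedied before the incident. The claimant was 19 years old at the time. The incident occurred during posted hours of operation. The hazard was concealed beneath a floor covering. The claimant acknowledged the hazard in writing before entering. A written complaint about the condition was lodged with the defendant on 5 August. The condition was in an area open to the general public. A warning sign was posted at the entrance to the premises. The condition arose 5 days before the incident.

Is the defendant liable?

(a) complaint lodged — met.
(i) no assumed risk — not satisfied.
(ii) entrant a minor — not met.
(iii) consent to enter — fails.
(b): F OR F OR F → false.
(1) = T AND F = false.
(a) not open/obvious — satisfied.
(i) condition ≥7 days old — not satisfied.
(ii) no remedial action — not met.
(A) exclusive control — met.
(B) not (during posted hours) — not met.
(C) no signage posted — not met.
So (iii) is not satisfied (T AND F AND F).
So (b) is not satisfied (F OR F OR F).
(2): T AND F → false.
(3) not (public area) — not satisfied.
Overall = F OR F OR F = false.

No — not liable.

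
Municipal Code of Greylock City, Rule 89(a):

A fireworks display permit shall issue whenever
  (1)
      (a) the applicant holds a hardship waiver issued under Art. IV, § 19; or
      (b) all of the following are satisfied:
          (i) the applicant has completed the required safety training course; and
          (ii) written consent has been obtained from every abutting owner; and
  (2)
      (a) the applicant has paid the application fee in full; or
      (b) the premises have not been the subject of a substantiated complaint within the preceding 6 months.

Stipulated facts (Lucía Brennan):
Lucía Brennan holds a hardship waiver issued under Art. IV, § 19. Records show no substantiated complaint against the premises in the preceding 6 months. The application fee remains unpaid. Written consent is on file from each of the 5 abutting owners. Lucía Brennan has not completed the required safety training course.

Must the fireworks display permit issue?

Yes — granted.

(a) hardship waiver — holds.
(i) safety training — not satisfied.
(ii) all abutters consent — met.
(b) = F AND T = false.
So (1) is satisfied (T OR F).
(a) fee paid — not met.
(b) no complaint in 6 mo. — satisfied.
(2) = F OR T = true.
Overall = T AND T = true.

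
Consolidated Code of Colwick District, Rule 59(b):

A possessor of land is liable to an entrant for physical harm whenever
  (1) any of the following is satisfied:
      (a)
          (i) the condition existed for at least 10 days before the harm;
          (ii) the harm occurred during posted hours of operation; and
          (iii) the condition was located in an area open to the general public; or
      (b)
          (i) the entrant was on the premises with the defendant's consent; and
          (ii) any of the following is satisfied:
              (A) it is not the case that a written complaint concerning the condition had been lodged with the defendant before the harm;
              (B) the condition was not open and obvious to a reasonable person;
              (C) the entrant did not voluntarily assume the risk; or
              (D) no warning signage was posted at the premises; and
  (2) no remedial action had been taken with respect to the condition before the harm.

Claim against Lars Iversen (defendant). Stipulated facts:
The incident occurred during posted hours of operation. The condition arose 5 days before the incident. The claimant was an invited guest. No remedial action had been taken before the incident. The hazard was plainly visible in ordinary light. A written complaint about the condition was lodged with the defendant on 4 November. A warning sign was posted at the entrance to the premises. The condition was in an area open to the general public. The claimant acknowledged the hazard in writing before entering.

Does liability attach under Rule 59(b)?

No — not liable.

(i) condition ≥10 days old — not satisfied.
(ii) during posted hours — satisfied.
(iii) public area — satisfied.
(a): F AND T AND T → false.
(i) consent to enter — satisfied.
(A) not (complaint lodged) — not satisfied.
(B) not open/obvious — not met.
(C) no assumed risk — fails.
(D) no signage posted — fails.
So (ii) is not satisfied (F OR F OR F OR F).
(b): T AND F → false.
(1) = F OR F = false.
(2) no remedial action — met.
So Overall is not satisfied (F AND T).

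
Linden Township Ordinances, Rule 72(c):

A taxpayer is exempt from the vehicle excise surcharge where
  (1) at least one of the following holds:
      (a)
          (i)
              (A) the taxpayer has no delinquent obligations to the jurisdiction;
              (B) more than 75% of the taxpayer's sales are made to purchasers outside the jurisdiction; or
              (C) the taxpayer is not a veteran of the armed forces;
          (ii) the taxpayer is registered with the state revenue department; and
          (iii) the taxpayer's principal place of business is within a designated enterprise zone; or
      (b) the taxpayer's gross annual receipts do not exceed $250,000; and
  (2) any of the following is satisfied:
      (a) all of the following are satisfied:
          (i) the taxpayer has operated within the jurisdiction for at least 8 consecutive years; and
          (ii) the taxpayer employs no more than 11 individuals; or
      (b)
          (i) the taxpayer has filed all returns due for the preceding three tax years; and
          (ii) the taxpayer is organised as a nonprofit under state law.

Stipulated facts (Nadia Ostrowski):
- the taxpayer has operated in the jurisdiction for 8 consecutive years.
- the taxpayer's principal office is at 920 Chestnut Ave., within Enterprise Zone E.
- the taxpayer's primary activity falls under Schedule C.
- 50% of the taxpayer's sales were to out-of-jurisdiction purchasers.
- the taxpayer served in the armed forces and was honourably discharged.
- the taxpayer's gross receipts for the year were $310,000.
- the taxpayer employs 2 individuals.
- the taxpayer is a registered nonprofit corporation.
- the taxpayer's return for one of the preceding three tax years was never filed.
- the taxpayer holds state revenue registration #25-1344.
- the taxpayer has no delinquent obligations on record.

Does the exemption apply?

(A) no delinquency — met.
(B) >75% out-of-jur. sales — not met.
(C) not (veteran) — fails.
(i): T OR F OR F → true.
(ii) state-registered — satisfied.
(iii) in enterprise zone — holds.
So (a) is satisfied (T AND T AND T).
(b) receipts ≤ $250,000 — not met.
So (1) is satisfied (T OR F).
(i) ≥ 8 yrs in jurisdiction — satisfied.
(ii) ≤ 11 employees — satisfied.
So (a) is satisfied (T AND T).
(i) returns current — not met.
(ii) nonprofit — holds.
So (b) is not satisfied (F AND T).
(2): T OR F → true.
So Overall is satisfied (T AND T).

Yes — exempt.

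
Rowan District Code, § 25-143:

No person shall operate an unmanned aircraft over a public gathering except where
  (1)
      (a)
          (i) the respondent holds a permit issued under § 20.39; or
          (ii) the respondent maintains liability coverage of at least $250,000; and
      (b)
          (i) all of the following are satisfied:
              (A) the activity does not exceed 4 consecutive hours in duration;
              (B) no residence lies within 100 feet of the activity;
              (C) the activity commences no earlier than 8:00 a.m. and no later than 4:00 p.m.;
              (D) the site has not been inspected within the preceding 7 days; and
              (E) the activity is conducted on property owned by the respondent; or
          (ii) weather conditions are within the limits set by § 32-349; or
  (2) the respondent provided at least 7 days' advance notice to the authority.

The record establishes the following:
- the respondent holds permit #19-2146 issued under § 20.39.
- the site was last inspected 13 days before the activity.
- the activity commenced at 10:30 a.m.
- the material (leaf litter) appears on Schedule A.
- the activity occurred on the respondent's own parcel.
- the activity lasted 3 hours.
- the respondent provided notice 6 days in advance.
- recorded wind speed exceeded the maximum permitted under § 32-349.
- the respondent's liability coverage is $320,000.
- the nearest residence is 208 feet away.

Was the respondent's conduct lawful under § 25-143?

Yes — lawful.

(i) holds permit — holds.
(ii) coverage ≥ $250,000 — satisfied.
So (a) is satisfied (T OR T).
(A) ≤ 4 hrs duration — satisfied.
(B) no residence in 100 ft — holds.
(C) start within hours — holds.
(D) not (site inspected) — met.
(E) own property — holds.
So (i) is satisfied (T AND T AND T AND T AND T).
(ii) weather ok — not met.
So (b) is satisfied (T OR F).
(1) = T AND T = true.
(2) ≥7 days' notice — fails.
So Overall is satisfied (T OR F).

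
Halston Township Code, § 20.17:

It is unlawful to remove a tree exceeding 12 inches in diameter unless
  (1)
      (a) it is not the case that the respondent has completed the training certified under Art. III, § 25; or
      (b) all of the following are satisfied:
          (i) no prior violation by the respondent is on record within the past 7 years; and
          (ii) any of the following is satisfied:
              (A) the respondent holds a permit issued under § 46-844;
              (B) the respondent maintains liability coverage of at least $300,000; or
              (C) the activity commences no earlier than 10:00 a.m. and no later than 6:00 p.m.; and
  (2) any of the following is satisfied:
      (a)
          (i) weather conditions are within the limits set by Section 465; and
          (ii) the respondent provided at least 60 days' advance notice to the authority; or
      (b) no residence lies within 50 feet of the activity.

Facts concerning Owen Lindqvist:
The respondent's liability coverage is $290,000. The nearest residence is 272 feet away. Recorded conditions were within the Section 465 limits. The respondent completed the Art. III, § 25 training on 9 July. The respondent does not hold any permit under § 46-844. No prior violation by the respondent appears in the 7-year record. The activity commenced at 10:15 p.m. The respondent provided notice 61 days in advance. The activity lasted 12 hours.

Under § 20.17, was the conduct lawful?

(a) not (training certified) — not satisfied.
(i) no prior violation — satisfied.
(A) holds permit — not satisfied.
(B) coverage ≥ $300,000 — fails.
(C) start within hours — fails.
(ii) = F OR F OR F = false.
So (b) is not satisfied (T AND F).
So (1) is not satisfied (F OR F).
(i) weather ok — met.
(ii) ≥60 days' notice — satisfied.
So (a) is satisfied (T AND T).
(b) no residence in 50 ft — satisfied.
(2) = T OR T = true.
Overall = F AND T = false.

No — unlawful.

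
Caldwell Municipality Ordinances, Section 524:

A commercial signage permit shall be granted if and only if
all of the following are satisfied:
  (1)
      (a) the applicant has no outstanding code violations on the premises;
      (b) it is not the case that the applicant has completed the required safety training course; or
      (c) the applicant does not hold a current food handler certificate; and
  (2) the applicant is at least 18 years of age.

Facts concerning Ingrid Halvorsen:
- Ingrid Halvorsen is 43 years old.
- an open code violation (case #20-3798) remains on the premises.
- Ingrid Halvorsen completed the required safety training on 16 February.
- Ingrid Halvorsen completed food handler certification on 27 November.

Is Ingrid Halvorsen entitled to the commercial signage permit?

No — denied.

(a) no code violations — fails.
(b) not (safety training) — fails.
(c) not (food handler cert.) — not satisfied.
(1) = F OR F OR F = false.
(2) age ≥ 18 — holds.
Overall = F AND T = false.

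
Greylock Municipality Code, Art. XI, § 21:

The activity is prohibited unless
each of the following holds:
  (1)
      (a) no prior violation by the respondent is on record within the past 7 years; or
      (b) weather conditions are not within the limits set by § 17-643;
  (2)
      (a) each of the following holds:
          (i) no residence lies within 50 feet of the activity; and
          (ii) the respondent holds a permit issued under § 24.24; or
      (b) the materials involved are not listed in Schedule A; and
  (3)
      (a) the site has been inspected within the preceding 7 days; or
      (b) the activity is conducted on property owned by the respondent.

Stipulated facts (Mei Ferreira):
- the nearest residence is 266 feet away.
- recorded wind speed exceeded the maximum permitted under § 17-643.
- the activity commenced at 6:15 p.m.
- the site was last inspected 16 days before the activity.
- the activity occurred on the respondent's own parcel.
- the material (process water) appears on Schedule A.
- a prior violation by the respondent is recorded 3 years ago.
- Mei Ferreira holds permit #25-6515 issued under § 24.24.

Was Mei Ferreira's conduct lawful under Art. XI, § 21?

Yes — lawful.

(a) no prior violation — fails.
(b) not (weather ok) — satisfied.
So (1) is satisfied (F OR T).
(i) no residence in 50 ft — satisfied.
(ii) holds permit — holds.
So (a) is satisfied (T AND T).
(b) not (Schedule A material) — not met.
(2) = T OR F = true.
(a) site inspected — not met.
(b) own property — satisfied.
(3): F OR T → true.
Overall = T AND T AND T = true.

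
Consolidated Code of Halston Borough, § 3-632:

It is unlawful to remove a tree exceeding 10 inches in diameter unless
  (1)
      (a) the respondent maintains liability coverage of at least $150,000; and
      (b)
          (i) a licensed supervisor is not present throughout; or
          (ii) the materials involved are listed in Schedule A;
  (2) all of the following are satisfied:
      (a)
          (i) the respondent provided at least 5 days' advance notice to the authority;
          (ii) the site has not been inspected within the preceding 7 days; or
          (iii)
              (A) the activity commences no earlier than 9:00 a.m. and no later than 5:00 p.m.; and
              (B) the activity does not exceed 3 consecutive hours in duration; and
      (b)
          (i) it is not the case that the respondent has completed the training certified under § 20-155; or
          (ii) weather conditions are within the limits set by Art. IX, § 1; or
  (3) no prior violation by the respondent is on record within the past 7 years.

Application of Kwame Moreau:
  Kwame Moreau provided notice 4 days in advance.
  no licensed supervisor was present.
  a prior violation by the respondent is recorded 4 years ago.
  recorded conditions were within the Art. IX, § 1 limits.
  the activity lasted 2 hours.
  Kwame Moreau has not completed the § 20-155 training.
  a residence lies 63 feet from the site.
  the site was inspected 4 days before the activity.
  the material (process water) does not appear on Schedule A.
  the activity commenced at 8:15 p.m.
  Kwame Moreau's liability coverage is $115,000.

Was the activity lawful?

No — unlawful.

(a) coverage ≥ $150,000 — fails.
(i) not (supervisor present) — holds.
(ii) Schedule A material — not satisfied.
(b) = T OR F = true.
(1): F AND T → false.
(i) ≥5 days' notice — not satisfied.
(ii) not (site inspected) — not met.
(A) start within hours — not met.
(B) ≤ 3 hrs duration — holds.
(iii) = F AND T = false.
So (a) is not satisfied (F OR F OR F).
(i) not (training certified) — met.
(ii) weather ok — holds.
(b) = T OR T = true.
(2) = F AND T = false.
(3) no prior violation — fails.
Overall = F OR F OR F = false.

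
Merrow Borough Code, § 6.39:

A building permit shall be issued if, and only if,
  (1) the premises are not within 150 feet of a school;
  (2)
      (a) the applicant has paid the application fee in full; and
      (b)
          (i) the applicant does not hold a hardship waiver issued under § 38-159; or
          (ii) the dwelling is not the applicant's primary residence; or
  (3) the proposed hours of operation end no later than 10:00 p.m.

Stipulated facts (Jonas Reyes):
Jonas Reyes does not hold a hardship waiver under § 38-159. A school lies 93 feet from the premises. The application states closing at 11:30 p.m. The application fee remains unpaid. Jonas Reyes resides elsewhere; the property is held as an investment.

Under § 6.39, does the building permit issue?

(1) ≥150 ft from school — fails.
(a) fee paid — not met.
(i) not (hardship waiver) — met.
(ii) not (primary residence) — holds.
(b): T OR T → true.
(2) = F AND T = false.
(3) closes by 10 p.m. — not satisfied.
Overall = F OR F OR F = false.

No — denied.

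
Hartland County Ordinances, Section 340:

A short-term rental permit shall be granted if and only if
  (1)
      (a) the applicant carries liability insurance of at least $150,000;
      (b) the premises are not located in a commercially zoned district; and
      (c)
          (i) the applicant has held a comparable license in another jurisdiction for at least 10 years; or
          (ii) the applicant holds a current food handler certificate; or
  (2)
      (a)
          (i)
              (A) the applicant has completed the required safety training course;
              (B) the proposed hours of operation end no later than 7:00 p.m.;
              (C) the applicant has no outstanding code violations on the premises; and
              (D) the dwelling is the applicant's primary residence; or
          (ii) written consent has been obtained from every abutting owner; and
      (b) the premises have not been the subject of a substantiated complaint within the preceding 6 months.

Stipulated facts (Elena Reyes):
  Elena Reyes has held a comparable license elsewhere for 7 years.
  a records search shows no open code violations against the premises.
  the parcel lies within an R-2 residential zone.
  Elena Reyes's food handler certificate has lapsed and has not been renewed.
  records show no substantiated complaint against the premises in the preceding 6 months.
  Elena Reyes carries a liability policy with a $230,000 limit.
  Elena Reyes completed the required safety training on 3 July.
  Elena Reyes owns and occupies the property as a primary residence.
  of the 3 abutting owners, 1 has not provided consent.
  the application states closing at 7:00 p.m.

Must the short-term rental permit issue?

(a) insurance ≥ $150,000 — met.
(b) not (commercially zoned) — satisfied.
(i) prior license ≥ 10 yr — not met.
(ii) food handler cert. — fails.
(c): F OR F → false.
So (1) is not satisfied (T AND T AND F).
(A) safety training — satisfied.
(B) closes by 7 p.m. — met.
(C) no code violations — met.
(D) primary residence — met.
(i) = T AND T AND T AND T = true.
(ii) all abutters consent — fails.
(a) = T OR F = true.
(b) no complaint in 6 mo. — holds.
(2) = T AND T = true.
Overall = F OR T = true.

Yes — granted.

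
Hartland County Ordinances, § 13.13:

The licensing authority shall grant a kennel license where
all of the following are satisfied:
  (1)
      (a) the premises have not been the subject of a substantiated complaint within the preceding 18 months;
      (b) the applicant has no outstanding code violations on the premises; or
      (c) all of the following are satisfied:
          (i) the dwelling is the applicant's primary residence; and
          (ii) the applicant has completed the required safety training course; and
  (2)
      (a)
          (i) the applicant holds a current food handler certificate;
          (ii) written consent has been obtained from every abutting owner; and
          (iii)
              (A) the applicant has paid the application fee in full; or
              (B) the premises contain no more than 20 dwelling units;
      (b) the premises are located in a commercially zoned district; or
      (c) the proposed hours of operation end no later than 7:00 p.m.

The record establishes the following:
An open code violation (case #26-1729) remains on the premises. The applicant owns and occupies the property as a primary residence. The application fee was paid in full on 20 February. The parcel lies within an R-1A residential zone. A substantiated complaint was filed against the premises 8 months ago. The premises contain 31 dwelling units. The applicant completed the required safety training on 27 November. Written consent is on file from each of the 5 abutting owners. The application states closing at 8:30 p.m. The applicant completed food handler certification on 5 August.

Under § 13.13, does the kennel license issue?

Yes — granted.

(a) no complaint in 18 mo. — not met.
(b) no code violations — not met.
(i) primary residence — satisfied.
(ii) safety training — satisfied.
(c): T AND T → true.
(1) = F OR F OR T = true.
(i) food handler cert. — met.
(ii) all abutters consent — met.
(A) fee paid — holds.
(B) ≤ 20 units — not met.
So (iii) is satisfied (T OR F).
So (a) is satisfied (T AND T AND T).
(b) commercially zoned — fails.
(c) closes by 7 p.m. — not met.
(2): T OR F OR F → true.
Overall = T AND T = true.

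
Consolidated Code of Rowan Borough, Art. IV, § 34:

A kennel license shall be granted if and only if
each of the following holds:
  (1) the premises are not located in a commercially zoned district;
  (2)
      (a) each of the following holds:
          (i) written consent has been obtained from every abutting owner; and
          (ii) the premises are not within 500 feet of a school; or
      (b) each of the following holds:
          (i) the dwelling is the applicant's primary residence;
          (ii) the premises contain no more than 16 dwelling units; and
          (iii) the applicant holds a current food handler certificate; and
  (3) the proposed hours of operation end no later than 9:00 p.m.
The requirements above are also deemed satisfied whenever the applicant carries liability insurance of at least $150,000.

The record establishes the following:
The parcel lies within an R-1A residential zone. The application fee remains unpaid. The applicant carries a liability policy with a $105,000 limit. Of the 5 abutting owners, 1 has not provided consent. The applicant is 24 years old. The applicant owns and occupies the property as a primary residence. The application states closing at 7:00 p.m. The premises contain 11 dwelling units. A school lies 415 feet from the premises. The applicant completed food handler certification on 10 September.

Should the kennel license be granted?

Yes — granted.

(1) not (commercially zoned) — satisfied.
(i) all abutters consent — fails.
(ii) ≥500 ft from school — fails.
(a) = F AND F = false.
(i) primary residence — holds.
(ii) ≤ 16 units — holds.
(iii) food handler cert. — satisfied.
(b): T AND T AND T → true.
(2): F OR T → true.
(3) closes by 9 p.m. — met.
Overall = T AND T AND T = true.
Exception (insurance ≥ $150,000) — not satisfied.
Result: main true OR exception false → true.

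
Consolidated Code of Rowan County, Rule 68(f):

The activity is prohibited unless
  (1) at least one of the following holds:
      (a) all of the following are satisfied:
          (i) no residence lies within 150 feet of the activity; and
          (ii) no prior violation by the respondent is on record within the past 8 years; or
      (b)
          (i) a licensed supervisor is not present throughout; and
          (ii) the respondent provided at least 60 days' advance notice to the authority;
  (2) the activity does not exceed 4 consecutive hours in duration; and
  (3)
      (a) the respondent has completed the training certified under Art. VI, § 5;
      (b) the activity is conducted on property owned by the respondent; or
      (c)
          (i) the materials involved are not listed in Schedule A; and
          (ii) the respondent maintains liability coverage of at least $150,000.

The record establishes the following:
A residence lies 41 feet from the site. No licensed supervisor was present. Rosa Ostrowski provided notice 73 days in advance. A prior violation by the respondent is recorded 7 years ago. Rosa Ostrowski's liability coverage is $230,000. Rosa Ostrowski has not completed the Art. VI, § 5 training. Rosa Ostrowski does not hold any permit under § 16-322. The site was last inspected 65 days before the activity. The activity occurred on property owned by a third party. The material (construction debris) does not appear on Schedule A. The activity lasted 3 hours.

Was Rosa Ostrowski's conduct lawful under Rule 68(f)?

Yes — lawful.

(i) no residence in 150 ft — not met.
(ii) no prior violation — not satisfied.
(a) = F AND F = false.
(i) not (supervisor present) — met.
(ii) ≥60 days' notice — satisfied.
So (b) is satisfied (T AND T).
(1) = F OR T = true.
(2) ≤ 4 hrs duration — met.
(a) training certified — fails.
(b) own property — not met.
(i) not (Schedule A material) — satisfied.
(ii) coverage ≥ $150,000 — met.
(c): T AND T → true.
So (3) is satisfied (F OR F OR T).
Overall = T AND T AND T = true.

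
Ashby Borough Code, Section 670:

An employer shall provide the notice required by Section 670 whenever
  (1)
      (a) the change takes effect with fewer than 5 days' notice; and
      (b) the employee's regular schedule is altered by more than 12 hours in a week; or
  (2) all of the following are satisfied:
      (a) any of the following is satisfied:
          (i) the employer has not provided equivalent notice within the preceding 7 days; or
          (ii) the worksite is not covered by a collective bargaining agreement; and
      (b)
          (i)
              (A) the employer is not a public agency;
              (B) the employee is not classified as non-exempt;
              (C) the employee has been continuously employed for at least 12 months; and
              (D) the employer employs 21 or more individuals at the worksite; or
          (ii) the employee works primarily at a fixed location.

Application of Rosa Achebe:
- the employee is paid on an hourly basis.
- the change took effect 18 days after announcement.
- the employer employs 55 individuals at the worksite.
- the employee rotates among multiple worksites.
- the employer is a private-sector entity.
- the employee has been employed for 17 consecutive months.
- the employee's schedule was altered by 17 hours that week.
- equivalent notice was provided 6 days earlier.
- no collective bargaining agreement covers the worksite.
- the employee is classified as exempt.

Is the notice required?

Yes — required.

(a) < 5 days' notice — not met.
(b) schedule shift > 12h — satisfied.
(1) = F AND T = false.
(i) no recent notice — not satisfied.
(ii) no CBA — satisfied.
(a): F OR T → true.
(A) not (public agency) — holds.
(B) not (non-exempt) — holds.
(C) tenure ≥ 12 mo. — satisfied.
(D) ≥ 21 at site — holds.
(i) = T AND T AND T AND T = true.
(ii) fixed location — not satisfied.
(b): T OR F → true.
(2): T AND T → true.
So Overall is satisfied (F OR T).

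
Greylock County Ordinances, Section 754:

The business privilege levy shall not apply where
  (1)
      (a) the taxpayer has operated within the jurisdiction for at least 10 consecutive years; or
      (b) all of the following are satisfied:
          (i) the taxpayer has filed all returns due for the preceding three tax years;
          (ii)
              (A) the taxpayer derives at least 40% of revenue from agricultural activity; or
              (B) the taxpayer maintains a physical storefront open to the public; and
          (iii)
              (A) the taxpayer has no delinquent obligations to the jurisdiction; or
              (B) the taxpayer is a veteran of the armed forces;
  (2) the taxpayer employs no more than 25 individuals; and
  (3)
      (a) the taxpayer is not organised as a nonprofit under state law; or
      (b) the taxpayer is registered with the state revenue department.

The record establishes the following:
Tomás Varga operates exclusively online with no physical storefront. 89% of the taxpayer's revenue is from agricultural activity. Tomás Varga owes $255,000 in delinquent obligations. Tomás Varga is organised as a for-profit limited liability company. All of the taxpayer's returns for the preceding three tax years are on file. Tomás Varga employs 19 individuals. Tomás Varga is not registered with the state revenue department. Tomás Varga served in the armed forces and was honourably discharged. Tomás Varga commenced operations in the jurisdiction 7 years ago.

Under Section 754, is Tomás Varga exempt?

Yes — exempt.

(a) ≥ 10 yrs in jurisdiction — fails.
(i) returns current — satisfied.
(A) ≥40% agricultural — met.
(B) has storefront — not met.
(ii) = T OR F = true.
(A) no delinquency — fails.
(B) veteran — met.
So (iii) is satisfied (F OR T).
(b): T AND T AND T → true.
(1) = F OR T = true.
(2) ≤ 25 employees — met.
(a) not (nonprofit) — holds.
(b) state-registered — fails.
(3) = T OR F = true.
So Overall is satisfied (T AND T AND T).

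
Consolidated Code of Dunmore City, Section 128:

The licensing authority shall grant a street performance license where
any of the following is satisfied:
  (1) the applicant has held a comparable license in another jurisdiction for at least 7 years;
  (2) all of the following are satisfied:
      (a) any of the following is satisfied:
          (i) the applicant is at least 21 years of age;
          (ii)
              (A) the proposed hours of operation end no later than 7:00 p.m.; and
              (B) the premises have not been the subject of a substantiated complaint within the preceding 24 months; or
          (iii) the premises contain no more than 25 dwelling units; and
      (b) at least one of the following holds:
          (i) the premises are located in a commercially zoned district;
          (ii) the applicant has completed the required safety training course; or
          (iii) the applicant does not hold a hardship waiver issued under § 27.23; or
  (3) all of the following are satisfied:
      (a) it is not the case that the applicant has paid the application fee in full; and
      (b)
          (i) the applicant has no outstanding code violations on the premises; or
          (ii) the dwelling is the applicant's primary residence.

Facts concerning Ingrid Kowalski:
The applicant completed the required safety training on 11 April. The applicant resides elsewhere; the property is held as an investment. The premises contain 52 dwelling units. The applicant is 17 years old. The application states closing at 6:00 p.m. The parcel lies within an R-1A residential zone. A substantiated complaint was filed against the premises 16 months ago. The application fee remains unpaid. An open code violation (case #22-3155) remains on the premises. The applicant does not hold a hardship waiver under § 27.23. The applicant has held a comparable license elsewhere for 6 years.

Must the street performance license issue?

No — denied.

(1) prior license ≥ 7 yr — not satisfied.
(i) age ≥ 21 — not met.
(A) closes by 7 p.m. — met.
(B) no complaint in 24 mo. — not satisfied.
(ii): T AND F → false.
(iii) ≤ 25 units — not satisfied.
(a): F OR F OR F → false.
(i) commercially zoned — not met.
(ii) safety training — holds.
(iii) not (hardship waiver) — holds.
(b): F OR T OR T → true.
(2): F AND T → false.
(a) not (fee paid) — holds.
(i) no code violations — not met.
(ii) primary residence — not met.
(b): F OR F → false.
(3) = T AND F = false.
Overall: F OR F OR F → false.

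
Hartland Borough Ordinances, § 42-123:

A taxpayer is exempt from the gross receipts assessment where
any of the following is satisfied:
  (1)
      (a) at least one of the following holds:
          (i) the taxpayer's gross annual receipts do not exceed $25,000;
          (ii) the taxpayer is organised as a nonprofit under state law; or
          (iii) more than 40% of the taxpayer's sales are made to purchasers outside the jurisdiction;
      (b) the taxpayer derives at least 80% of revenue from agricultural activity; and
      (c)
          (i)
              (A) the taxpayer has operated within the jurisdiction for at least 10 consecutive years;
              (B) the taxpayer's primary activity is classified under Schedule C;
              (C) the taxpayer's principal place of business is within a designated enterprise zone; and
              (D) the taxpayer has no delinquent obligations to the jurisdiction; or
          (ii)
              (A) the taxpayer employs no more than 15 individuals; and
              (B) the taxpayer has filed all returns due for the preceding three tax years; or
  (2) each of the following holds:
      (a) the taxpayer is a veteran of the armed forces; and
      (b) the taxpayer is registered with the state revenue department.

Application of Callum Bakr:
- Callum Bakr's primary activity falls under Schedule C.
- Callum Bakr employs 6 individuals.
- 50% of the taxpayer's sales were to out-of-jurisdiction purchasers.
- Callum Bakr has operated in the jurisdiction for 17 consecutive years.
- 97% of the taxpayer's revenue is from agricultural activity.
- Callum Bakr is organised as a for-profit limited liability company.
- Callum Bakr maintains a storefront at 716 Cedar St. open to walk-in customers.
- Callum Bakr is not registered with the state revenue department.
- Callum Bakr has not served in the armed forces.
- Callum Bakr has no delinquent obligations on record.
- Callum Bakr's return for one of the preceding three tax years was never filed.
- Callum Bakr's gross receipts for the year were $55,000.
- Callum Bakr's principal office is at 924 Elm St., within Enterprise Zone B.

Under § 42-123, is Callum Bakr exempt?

(i) receipts ≤ $25,000 — not satisfied.
(ii) nonprofit — not met.
(iii) >40% out-of-jur. sales — met.
So (a) is satisfied (F OR F OR T).
(b) ≥80% agricultural — holds.
(A) ≥ 10 yrs in jurisdiction — met.
(B) Schedule C activity — met.
(C) in enterprise zone — satisfied.
(D) no delinquency — holds.
(i) = T AND T AND T AND T = true.
(A) ≤ 15 employees — satisfied.
(B) returns current — fails.
(ii) = T AND F = false.
(c) = T OR F = true.
So (1) is satisfied (T AND T AND T).
(a) veteran — not satisfied.
(b) state-registered — not met.
So (2) is not satisfied (F AND F).
Overall: T OR F → true.

Yes — exempt.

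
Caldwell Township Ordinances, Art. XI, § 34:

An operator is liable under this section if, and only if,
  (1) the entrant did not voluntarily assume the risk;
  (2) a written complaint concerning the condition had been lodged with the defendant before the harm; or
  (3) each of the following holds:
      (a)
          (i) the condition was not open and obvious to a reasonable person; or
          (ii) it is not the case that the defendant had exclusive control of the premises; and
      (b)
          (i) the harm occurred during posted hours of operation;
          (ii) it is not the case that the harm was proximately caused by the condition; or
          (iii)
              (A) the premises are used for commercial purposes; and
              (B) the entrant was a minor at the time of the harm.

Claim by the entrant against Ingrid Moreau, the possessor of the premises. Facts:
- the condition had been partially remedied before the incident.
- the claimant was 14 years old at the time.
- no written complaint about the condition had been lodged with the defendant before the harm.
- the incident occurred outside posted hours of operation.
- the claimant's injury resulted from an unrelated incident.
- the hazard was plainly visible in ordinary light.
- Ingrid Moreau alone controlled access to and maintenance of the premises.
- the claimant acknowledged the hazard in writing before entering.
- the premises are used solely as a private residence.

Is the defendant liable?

(1) no assumed risk — fails.
(2) complaint lodged — not satisfied.
(i) not open/obvious — not met.
(ii) not (exclusive control) — not met.
(a) = F OR F = false.
(i) during posted hours — not satisfied.
(ii) not (proximate cause) — holds.
(A) commercial use — not met.
(B) entrant a minor — holds.
(iii): F AND T → false.
So (b) is satisfied (F OR T OR F).
(3) = F AND T = false.
So Overall is not satisfied (F OR F OR F).

No — not liable.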